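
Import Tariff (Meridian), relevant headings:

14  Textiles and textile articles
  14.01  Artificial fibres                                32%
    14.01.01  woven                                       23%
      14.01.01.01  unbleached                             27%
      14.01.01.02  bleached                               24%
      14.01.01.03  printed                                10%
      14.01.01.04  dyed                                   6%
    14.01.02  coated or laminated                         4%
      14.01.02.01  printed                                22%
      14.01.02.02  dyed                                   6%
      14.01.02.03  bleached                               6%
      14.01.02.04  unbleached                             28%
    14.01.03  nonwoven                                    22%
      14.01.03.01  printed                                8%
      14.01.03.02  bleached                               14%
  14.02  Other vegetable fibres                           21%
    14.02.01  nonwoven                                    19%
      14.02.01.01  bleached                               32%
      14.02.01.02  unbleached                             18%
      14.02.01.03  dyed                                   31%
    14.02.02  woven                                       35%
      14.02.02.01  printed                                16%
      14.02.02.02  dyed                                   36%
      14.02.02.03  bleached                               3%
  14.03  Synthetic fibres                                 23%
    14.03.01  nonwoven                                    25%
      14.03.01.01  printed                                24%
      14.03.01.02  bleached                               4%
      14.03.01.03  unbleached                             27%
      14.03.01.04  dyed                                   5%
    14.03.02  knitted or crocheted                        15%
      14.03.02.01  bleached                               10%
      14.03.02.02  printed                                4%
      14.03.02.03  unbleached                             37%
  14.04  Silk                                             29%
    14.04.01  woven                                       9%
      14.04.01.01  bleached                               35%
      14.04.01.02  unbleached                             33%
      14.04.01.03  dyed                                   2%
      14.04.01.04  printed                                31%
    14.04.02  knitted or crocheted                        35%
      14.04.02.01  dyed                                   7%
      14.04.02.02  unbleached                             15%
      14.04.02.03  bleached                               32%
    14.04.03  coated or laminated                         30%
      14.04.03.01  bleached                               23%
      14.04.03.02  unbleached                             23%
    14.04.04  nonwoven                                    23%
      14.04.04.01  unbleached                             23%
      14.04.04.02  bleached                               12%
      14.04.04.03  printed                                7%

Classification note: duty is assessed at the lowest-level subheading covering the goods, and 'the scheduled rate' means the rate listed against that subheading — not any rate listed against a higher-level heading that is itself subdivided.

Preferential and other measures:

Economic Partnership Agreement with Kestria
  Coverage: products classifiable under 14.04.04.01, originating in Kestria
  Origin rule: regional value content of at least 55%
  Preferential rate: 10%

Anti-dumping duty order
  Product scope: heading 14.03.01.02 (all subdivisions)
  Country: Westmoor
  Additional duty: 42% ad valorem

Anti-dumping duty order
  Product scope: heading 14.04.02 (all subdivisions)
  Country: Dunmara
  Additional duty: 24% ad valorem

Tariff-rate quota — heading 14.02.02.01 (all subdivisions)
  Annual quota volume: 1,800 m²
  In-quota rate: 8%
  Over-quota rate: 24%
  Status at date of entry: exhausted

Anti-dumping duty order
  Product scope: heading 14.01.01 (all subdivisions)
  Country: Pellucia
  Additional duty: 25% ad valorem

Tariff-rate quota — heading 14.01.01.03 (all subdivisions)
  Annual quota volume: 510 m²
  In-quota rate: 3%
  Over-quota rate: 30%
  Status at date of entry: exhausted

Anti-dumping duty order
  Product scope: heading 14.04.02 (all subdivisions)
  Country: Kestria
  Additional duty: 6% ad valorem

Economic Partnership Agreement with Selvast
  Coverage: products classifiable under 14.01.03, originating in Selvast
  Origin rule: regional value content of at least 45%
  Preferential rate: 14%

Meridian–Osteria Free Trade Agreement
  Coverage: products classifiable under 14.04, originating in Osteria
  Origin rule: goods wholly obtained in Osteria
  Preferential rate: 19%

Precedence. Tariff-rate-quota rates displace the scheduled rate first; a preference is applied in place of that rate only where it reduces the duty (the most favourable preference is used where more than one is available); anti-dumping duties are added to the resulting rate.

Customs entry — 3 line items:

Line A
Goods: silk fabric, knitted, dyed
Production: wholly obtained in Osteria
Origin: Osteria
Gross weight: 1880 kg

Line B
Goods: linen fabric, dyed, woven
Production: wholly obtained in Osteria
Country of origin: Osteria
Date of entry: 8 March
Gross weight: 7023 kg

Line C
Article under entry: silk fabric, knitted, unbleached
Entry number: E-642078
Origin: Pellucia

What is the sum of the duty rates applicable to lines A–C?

Line A: silk → 14.04; knitted → 14.04.02; dyed → 14.04.02.01. Scheduled 7%. Osteria agreement on 14.04: wholly obtained → 19% available; preference 19% not lower than 7% → no reduction. → 7%.
Line B: linen → 14.02; woven → 14.02.02; dyed → 14.02.02.02. Scheduled 36%. Osteria agreement on 14.04: 14.02.02.02 not covered. → 36%.
Line C: silk → 14.04; knitted → 14.04.02; unbleached → 14.04.02.02. Scheduled 15%. No special measure applies. → 15%.
Sum: 7% + 36% + 15% = 58%.

58%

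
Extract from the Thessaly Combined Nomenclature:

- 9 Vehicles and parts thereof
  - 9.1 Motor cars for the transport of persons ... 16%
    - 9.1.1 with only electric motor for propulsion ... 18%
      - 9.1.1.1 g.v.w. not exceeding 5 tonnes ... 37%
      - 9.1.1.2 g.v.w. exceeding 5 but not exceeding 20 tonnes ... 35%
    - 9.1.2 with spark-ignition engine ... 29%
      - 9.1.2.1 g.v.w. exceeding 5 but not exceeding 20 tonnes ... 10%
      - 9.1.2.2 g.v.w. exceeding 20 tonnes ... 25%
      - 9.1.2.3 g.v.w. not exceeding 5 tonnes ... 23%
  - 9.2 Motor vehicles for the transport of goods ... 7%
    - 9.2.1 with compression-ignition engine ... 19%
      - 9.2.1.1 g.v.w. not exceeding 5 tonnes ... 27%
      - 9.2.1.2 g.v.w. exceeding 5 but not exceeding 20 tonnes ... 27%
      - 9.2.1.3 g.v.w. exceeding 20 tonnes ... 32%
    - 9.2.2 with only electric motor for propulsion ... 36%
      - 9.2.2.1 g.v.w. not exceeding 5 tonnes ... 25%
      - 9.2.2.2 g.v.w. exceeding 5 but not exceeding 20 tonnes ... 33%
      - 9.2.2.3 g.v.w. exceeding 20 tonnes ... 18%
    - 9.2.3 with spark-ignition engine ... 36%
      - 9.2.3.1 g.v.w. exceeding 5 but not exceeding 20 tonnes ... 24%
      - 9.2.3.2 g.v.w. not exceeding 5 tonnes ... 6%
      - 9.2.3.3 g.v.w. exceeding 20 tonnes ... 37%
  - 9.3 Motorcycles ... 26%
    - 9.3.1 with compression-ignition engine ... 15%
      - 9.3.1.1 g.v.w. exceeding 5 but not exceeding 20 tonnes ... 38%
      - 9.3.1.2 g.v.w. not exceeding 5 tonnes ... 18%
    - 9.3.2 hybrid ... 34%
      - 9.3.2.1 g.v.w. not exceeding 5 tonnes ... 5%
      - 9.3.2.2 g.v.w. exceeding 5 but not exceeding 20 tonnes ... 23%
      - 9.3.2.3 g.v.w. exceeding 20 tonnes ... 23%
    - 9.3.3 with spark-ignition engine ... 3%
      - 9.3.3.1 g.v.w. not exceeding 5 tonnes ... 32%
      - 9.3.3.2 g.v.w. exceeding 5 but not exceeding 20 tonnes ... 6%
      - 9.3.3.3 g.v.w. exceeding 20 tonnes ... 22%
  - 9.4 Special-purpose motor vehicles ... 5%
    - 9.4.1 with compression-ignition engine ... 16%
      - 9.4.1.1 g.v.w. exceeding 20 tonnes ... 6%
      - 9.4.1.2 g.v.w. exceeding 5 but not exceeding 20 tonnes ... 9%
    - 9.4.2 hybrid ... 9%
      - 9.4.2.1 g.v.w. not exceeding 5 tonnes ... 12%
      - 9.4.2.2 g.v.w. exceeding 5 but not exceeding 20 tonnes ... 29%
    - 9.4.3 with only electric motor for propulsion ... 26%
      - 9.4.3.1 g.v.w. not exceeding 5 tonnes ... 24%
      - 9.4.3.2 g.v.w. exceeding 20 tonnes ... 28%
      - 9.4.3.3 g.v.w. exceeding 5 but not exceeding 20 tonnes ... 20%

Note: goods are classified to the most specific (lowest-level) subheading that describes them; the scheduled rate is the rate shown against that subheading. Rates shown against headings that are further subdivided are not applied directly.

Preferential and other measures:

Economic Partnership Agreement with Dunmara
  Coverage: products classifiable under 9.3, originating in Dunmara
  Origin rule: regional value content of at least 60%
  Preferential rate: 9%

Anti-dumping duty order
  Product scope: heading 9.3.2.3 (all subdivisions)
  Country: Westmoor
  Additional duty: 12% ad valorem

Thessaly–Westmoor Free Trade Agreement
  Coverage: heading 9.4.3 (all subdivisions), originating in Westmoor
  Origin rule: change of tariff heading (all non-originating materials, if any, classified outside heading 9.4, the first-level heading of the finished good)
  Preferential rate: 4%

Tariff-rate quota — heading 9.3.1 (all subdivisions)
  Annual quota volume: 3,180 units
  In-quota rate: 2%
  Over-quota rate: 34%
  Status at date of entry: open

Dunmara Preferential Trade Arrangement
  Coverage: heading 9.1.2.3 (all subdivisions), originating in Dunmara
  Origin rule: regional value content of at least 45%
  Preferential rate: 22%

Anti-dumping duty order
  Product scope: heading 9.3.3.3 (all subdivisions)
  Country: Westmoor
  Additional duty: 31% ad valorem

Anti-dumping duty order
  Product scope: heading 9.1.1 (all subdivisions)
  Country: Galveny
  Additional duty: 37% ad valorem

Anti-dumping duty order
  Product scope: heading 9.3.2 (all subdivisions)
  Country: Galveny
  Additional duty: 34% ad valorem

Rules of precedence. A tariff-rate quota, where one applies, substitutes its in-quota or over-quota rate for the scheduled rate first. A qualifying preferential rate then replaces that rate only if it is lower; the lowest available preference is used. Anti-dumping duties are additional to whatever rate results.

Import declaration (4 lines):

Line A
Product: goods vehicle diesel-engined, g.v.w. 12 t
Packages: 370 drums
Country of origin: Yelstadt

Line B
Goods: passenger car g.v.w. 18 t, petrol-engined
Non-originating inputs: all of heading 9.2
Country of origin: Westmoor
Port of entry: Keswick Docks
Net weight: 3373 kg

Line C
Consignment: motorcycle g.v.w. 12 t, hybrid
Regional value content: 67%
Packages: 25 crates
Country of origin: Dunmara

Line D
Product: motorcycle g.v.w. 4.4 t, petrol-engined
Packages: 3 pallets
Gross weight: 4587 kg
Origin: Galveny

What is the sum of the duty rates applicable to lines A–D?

78%

Line A: goods vehicle → 9.2; diesel-engined → 9.2.1; g.v.w. 12 t → 9.2.1.2. Scheduled 27%. No special measure applies. → 27%.
Line B: passenger car → 9.1; petrol-engined → 9.1.2; g.v.w. 18 t → 9.1.2.1. Scheduled 10%. Westmoor agreement on 9.4.3: 9.1.2.1 not covered. → 10%.
Line C: motorcycle → 9.3; hybrid → 9.3.2; g.v.w. 12 t → 9.3.2.2. Scheduled 23%. Dunmara agreement on 9.3: RVC ≥ 60% → 9% available; Dunmara agreement on 9.1.2.3: 9.3.2.2 not covered; preferential 9%. → 9%.
Line D: motorcycle → 9.3; petrol-engined → 9.3.3; g.v.w. 4.4 t → 9.3.3.1. Scheduled 32%. No special measure applies. → 32%.
Sum: 27% + 10% + 9% + 32% = 78%.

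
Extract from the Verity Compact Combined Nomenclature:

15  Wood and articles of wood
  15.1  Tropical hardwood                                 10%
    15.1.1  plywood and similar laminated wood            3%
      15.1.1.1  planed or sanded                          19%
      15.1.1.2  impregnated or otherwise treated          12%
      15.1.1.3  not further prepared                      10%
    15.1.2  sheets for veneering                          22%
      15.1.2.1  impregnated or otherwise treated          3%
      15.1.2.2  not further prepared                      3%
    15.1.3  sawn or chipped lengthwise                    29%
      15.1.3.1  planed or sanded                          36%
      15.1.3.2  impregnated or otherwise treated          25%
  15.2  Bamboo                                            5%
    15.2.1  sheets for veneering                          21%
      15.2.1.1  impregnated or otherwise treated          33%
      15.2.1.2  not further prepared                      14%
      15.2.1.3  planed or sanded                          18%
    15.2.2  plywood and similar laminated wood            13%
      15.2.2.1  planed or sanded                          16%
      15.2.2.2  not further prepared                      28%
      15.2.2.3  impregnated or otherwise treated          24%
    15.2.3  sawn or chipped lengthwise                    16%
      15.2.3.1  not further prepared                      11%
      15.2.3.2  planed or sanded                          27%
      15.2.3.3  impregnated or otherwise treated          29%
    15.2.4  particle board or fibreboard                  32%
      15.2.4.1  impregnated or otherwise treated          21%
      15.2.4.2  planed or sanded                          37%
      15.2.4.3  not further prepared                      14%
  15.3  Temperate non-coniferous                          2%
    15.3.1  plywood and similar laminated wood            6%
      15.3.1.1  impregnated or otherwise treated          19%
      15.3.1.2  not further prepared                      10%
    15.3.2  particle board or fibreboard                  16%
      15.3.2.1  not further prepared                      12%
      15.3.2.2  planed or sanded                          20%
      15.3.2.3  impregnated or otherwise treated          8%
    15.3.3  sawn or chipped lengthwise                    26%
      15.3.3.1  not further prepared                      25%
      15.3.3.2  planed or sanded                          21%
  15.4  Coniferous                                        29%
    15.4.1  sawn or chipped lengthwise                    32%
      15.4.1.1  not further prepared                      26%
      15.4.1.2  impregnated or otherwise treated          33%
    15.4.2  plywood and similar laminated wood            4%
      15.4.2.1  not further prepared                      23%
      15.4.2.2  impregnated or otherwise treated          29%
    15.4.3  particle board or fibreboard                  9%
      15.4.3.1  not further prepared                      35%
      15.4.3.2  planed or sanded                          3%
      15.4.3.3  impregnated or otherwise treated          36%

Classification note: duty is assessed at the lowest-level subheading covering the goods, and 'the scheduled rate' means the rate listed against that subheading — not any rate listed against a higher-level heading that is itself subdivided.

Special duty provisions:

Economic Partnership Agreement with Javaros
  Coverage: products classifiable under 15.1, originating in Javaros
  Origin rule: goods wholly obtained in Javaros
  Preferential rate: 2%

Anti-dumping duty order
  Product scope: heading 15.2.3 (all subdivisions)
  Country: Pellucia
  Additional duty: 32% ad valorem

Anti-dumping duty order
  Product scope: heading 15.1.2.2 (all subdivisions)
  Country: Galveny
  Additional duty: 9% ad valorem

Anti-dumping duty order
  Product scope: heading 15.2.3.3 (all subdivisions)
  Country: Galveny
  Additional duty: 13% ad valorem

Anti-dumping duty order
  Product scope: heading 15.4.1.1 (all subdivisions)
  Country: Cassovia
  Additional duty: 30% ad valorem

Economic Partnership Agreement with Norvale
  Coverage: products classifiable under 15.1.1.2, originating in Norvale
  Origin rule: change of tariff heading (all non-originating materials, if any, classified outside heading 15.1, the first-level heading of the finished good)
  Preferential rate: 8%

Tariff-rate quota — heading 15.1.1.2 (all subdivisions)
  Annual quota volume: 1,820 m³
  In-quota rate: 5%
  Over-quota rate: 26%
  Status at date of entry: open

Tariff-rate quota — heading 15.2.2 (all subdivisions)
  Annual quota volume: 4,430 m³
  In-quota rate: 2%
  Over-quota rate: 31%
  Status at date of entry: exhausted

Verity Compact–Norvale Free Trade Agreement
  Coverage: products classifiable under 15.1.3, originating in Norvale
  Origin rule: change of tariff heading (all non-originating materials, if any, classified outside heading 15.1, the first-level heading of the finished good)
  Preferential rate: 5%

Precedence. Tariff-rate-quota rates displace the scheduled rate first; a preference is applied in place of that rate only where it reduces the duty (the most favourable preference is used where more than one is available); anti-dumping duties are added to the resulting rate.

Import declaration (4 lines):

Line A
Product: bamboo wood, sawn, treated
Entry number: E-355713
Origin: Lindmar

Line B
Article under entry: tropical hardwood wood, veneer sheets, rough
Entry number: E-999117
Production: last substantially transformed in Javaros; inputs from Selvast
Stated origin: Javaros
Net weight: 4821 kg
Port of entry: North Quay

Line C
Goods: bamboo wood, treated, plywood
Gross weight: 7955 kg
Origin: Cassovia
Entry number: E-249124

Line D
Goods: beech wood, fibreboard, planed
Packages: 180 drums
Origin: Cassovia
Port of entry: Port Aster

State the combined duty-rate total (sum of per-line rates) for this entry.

83%

Line A: bamboo → 15.2; sawn → 15.2.3; treated → 15.2.3.3. Scheduled 29%. No special measure applies. → 29%.
Line B: tropical hardwood → 15.1; veneer sheets → 15.1.2; rough → 15.1.2.2. Scheduled 3%. Javaros agreement on 15.1: not wholly obtained. → 3%.
Line C: bamboo → 15.2; plywood → 15.2.2; treated → 15.2.2.3. Scheduled 24%. quota on 15.2.2 exhausted → over-quota 31%. → 31%.
Line D: beech → 15.3; fibreboard → 15.3.2; planed → 15.3.2.2. Scheduled 20%. No special measure applies. → 20%.
Sum: 29% + 3% + 31% + 20% = 83%.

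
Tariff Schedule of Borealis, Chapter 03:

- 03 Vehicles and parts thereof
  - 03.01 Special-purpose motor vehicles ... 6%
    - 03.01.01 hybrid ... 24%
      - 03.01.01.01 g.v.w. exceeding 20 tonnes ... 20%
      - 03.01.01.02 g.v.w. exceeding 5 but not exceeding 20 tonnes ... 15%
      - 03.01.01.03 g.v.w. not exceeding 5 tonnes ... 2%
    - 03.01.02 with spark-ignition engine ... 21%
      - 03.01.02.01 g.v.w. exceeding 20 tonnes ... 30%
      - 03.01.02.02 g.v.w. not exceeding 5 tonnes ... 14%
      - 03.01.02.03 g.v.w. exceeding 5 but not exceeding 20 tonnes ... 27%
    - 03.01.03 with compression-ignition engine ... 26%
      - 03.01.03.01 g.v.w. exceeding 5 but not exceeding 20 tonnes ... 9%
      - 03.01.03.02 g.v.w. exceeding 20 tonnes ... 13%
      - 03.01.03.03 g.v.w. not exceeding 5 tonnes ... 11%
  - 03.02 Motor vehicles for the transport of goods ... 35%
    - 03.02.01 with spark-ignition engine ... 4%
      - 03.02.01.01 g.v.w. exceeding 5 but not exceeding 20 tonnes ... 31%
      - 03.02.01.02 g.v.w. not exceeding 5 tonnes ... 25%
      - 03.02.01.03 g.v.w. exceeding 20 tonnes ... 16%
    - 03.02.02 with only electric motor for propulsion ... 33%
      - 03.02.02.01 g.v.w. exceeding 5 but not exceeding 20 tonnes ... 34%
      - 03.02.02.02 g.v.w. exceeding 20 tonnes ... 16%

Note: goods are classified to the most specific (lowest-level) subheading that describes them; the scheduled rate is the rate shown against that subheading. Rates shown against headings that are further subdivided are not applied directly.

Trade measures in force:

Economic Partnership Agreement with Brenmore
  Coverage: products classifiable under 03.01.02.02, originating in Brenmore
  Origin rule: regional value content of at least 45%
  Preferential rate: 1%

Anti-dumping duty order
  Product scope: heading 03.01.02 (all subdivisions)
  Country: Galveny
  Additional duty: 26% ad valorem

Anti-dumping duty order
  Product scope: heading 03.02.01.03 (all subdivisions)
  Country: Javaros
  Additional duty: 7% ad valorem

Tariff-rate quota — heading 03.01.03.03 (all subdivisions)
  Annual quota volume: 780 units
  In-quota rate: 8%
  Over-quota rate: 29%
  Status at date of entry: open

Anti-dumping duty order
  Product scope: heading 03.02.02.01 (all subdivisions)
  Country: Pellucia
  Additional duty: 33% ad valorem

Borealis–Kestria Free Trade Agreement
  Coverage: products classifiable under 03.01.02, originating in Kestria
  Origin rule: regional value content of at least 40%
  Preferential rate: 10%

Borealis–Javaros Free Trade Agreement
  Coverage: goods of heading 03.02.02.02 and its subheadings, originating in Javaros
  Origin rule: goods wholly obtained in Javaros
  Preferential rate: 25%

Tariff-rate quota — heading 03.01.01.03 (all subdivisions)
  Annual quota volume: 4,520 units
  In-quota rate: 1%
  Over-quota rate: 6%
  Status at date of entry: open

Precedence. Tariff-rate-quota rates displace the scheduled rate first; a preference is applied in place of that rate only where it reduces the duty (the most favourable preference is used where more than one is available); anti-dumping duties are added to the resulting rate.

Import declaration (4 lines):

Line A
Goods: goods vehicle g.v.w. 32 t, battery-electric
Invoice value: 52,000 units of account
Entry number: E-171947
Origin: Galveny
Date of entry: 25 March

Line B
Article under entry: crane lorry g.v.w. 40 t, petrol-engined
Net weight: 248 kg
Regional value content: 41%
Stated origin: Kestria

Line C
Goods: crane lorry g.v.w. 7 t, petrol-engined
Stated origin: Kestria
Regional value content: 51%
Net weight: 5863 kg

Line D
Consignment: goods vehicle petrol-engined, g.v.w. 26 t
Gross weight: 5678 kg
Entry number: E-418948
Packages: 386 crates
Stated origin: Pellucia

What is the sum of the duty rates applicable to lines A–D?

52%

Line A: goods vehicle → 03.02; battery-electric → 03.02.02; g.v.w. 32 t → 03.02.02.02. Scheduled 16%. No special measure applies. → 16%.
Line B: crane lorry → 03.01; petrol-engined → 03.01.02; g.v.w. 40 t → 03.01.02.01. Scheduled 30%. Kestria agreement on 03.01.02: RVC ≥ 40% → 10% available; preferential 10%. → 10%.
Line C: crane lorry → 03.01; petrol-engined → 03.01.02; g.v.w. 7 t → 03.01.02.03. Scheduled 27%. Kestria agreement on 03.01.02: RVC ≥ 40% → 10% available; preferential 10%. → 10%.
Line D: goods vehicle → 03.02; petrol-engined → 03.02.01; g.v.w. 26 t → 03.02.01.03. Scheduled 16%. No special measure applies. → 16%.
Sum: 16% + 10% + 10% + 16% = 52%.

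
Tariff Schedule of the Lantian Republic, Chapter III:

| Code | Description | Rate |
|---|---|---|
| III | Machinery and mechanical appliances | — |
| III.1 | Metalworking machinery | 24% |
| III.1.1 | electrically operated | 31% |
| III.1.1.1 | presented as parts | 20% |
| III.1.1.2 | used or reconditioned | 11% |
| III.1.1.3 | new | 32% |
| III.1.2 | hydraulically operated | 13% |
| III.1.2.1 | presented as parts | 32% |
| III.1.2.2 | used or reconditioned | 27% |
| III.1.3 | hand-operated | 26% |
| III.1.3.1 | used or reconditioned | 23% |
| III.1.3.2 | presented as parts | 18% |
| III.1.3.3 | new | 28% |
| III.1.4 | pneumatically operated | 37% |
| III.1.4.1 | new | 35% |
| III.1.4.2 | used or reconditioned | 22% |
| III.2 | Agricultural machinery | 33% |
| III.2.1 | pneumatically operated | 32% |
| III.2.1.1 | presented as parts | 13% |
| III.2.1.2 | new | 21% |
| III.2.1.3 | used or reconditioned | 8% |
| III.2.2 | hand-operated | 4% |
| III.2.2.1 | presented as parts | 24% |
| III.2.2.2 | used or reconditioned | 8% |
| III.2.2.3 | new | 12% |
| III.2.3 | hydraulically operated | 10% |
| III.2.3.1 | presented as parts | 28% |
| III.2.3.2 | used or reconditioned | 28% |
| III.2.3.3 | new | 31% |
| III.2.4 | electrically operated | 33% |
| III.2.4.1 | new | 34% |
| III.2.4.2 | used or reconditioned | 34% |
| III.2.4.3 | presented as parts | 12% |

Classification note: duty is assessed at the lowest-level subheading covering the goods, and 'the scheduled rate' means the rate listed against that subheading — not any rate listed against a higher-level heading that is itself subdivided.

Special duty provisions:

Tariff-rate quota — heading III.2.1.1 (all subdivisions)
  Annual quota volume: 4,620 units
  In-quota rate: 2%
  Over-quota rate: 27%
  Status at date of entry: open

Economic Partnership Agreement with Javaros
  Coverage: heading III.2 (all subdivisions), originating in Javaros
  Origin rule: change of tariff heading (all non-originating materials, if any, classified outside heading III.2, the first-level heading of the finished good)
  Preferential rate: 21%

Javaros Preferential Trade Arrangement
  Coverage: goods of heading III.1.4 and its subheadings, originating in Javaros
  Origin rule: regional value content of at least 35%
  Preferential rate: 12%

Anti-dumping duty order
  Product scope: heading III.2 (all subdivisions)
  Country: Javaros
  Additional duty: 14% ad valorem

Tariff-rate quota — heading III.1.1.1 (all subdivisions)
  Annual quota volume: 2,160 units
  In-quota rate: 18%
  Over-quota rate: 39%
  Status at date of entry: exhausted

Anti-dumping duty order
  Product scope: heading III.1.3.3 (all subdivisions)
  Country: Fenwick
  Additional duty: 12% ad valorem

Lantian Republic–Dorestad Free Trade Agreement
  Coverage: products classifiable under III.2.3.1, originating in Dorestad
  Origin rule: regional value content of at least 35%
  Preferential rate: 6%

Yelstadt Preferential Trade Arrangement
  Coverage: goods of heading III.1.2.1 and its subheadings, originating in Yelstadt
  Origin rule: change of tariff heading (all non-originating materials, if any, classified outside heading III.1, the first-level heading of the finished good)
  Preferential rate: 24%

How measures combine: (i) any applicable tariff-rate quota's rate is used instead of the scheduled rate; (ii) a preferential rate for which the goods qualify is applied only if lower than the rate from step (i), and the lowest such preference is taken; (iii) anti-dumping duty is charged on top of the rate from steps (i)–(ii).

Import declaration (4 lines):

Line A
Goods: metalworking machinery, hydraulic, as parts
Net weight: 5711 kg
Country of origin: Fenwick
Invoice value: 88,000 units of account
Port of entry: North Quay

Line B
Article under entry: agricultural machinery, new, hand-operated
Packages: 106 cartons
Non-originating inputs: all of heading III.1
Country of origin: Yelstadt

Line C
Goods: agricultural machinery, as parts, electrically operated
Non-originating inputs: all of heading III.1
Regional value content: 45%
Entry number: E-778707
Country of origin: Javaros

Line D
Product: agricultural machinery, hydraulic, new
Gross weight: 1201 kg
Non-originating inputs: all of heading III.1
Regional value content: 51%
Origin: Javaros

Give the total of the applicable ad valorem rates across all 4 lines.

105%

Line A: metalworking → III.1; hydraulic → III.1.2; as parts → III.1.2.1. Scheduled 32%. No special measure applies. → 32%.
Line B: agricultural → III.2; hand-operated → III.2.2; new → III.2.2.3. Scheduled 12%. Yelstadt agreement on III.1.2.1: III.2.2.3 not covered. → 12%.
Line C: agricultural → III.2; electrically operated → III.2.4; as parts → III.2.4.3. Scheduled 12%. Javaros agreement on III.2: CTH met → 21% available; Javaros agreement on III.1.4: III.2.4.3 not covered; preference 21% not lower than 12% → no reduction; anti-dumping (Javaros, III.2): +14%; total 12% + 14% = 26%. → 26%.
Line D: agricultural → III.2; hydraulic → III.2.3; new → III.2.3.3. Scheduled 31%. Javaros agreement on III.2: CTH met → 21% available; Javaros agreement on III.1.4: III.2.3.3 not covered; preferential 21%; anti-dumping (Javaros, III.2): +14%; total 21% + 14% = 35%. → 35%.
Sum: 32% + 12% + 26% + 35% = 105%.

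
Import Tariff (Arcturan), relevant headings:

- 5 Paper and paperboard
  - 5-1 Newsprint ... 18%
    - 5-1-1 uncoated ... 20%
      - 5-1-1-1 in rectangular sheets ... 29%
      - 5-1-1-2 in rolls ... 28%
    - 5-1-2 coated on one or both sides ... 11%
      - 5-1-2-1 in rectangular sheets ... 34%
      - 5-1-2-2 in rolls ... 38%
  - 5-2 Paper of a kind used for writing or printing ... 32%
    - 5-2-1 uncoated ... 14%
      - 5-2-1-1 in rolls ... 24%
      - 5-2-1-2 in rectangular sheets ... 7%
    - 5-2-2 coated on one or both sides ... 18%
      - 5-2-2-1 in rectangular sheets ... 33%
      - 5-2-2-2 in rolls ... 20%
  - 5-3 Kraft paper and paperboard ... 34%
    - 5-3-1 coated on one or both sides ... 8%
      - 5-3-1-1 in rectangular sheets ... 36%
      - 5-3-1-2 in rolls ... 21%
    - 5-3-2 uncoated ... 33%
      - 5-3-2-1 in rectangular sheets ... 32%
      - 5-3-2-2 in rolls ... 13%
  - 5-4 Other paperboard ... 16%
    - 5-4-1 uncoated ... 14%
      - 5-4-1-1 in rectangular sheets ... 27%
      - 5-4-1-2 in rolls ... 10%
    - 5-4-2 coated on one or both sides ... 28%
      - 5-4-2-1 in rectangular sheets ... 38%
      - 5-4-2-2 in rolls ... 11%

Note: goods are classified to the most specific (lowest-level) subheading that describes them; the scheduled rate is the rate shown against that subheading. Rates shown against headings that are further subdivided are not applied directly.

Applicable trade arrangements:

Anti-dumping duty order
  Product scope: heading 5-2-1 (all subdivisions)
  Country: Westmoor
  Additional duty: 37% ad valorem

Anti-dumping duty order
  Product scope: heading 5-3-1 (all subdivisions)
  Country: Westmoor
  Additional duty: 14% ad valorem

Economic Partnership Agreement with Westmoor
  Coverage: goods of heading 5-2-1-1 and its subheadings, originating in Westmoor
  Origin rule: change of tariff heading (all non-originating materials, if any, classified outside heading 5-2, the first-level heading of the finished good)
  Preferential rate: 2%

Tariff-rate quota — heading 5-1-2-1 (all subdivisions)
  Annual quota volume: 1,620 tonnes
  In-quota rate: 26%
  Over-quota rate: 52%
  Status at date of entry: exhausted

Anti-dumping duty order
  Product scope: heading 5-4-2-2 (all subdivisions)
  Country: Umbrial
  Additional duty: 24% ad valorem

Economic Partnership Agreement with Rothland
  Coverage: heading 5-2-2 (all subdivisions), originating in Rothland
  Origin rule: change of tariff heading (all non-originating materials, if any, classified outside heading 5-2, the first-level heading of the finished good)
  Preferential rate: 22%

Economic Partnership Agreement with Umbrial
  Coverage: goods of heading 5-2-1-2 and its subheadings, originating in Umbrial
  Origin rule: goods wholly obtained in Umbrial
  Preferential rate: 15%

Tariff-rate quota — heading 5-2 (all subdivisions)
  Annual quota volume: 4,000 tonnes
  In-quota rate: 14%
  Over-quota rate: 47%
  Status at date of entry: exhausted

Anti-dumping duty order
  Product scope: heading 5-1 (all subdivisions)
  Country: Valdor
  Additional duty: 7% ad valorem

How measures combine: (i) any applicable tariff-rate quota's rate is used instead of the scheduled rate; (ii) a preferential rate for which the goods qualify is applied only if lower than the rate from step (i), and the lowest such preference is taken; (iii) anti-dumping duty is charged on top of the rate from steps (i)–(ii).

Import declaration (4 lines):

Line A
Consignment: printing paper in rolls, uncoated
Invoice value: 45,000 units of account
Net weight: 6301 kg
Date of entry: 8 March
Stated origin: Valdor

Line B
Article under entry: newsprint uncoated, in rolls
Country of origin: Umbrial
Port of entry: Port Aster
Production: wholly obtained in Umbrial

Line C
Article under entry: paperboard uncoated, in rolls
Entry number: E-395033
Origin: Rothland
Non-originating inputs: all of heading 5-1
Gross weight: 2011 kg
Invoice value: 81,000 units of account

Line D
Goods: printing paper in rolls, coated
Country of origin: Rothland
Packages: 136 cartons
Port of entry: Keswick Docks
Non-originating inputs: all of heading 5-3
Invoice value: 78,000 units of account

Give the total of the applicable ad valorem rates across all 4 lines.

Line A: printing paper → 5-2; uncoated → 5-2-1; in rolls → 5-2-1-1. Scheduled 24%. quota on 5-2 exhausted → over-quota 47%. → 47%.
Line B: newsprint → 5-1; uncoated → 5-1-1; in rolls → 5-1-1-2. Scheduled 28%. Umbrial agreement on 5-2-1-2: 5-1-1-2 not covered. → 28%.
Line C: paperboard → 5-4; uncoated → 5-4-1; in rolls → 5-4-1-2. Scheduled 10%. Rothland agreement on 5-2-2: 5-4-1-2 not covered. → 10%.
Line D: printing paper → 5-2; coated → 5-2-2; in rolls → 5-2-2-2. Scheduled 20%. quota on 5-2 exhausted → over-quota 47%; Rothland agreement on 5-2-2: CTH met → 22% available; preferential 22%. → 22%.
Sum: 47% + 28% + 10% + 22% = 107%.

107%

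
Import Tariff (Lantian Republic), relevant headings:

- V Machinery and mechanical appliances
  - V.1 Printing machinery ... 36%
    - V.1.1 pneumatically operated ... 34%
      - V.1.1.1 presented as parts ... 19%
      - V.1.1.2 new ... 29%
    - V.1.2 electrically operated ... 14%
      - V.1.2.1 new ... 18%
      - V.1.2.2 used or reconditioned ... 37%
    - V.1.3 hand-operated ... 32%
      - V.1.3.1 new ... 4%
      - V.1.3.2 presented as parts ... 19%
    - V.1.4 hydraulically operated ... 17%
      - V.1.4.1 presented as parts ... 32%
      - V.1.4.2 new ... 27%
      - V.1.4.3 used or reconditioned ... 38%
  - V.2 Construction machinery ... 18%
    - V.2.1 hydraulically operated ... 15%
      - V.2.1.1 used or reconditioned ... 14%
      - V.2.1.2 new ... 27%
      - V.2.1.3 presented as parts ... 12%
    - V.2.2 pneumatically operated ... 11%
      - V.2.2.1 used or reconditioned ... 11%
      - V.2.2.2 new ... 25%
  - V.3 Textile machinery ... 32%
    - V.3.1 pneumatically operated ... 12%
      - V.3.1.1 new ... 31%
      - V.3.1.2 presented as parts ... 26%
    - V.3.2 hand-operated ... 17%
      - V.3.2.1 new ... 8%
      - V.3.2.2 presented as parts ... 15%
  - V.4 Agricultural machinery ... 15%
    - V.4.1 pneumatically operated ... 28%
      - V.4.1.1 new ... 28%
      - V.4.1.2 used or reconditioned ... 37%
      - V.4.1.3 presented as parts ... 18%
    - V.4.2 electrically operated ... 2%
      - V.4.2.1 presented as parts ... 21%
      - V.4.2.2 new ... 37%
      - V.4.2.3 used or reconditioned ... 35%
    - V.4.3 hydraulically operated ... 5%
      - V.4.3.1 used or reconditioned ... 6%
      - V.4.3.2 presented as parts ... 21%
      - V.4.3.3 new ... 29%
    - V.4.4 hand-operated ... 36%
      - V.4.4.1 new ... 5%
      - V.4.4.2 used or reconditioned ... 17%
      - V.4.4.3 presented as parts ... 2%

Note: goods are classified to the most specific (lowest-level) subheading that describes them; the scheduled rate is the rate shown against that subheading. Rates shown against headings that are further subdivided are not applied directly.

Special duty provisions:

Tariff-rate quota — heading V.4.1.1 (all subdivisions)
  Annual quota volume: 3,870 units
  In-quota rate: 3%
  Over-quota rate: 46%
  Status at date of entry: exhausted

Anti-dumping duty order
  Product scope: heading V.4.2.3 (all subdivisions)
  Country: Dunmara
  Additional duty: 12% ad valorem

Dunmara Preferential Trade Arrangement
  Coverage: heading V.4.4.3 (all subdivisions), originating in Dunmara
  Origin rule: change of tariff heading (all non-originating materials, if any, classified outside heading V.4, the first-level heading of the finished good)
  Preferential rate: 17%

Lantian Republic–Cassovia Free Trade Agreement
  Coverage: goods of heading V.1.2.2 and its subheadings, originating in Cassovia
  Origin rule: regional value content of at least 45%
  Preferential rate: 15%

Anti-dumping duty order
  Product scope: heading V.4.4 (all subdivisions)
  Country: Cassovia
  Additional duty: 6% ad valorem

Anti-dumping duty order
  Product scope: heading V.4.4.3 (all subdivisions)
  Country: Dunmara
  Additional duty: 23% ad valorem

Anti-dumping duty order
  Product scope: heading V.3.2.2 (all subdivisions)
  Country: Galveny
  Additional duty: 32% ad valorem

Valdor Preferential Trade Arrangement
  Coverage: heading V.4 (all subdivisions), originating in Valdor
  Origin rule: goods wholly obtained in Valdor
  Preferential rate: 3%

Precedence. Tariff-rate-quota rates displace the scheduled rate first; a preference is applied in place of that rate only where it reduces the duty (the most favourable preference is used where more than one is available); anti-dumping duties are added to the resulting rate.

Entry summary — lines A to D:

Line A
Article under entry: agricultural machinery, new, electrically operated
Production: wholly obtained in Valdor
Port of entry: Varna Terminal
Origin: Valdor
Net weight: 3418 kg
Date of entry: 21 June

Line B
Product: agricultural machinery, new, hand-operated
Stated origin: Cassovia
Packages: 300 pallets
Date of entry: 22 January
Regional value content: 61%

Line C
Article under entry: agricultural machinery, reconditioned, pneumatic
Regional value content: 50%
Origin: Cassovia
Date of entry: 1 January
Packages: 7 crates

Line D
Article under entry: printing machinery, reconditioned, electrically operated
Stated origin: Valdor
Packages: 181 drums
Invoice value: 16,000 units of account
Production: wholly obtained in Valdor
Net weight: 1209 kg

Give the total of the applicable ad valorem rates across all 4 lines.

88%

Line A: agricultural → V.4; electrically operated → V.4.2; new → V.4.2.2. Scheduled 37%. Valdor agreement on V.4: wholly obtained → 3% available; preferential 3%. → 3%.
Line B: agricultural → V.4; hand-operated → V.4.4; new → V.4.4.1. Scheduled 5%. Cassovia agreement on V.1.2.2: V.4.4.1 not covered; anti-dumping (Cassovia, V.4.4): +6%; total 5% + 6% = 11%. → 11%.
Line C: agricultural → V.4; pneumatic → V.4.1; reconditioned → V.4.1.2. Scheduled 37%. Cassovia agreement on V.1.2.2: V.4.1.2 not covered. → 37%.
Line D: printing → V.1; electrically operated → V.1.2; reconditioned → V.1.2.2. Scheduled 37%. Valdor agreement on V.4: V.1.2.2 not covered. → 37%.
Sum: 3% + 11% + 37% + 37% = 88%.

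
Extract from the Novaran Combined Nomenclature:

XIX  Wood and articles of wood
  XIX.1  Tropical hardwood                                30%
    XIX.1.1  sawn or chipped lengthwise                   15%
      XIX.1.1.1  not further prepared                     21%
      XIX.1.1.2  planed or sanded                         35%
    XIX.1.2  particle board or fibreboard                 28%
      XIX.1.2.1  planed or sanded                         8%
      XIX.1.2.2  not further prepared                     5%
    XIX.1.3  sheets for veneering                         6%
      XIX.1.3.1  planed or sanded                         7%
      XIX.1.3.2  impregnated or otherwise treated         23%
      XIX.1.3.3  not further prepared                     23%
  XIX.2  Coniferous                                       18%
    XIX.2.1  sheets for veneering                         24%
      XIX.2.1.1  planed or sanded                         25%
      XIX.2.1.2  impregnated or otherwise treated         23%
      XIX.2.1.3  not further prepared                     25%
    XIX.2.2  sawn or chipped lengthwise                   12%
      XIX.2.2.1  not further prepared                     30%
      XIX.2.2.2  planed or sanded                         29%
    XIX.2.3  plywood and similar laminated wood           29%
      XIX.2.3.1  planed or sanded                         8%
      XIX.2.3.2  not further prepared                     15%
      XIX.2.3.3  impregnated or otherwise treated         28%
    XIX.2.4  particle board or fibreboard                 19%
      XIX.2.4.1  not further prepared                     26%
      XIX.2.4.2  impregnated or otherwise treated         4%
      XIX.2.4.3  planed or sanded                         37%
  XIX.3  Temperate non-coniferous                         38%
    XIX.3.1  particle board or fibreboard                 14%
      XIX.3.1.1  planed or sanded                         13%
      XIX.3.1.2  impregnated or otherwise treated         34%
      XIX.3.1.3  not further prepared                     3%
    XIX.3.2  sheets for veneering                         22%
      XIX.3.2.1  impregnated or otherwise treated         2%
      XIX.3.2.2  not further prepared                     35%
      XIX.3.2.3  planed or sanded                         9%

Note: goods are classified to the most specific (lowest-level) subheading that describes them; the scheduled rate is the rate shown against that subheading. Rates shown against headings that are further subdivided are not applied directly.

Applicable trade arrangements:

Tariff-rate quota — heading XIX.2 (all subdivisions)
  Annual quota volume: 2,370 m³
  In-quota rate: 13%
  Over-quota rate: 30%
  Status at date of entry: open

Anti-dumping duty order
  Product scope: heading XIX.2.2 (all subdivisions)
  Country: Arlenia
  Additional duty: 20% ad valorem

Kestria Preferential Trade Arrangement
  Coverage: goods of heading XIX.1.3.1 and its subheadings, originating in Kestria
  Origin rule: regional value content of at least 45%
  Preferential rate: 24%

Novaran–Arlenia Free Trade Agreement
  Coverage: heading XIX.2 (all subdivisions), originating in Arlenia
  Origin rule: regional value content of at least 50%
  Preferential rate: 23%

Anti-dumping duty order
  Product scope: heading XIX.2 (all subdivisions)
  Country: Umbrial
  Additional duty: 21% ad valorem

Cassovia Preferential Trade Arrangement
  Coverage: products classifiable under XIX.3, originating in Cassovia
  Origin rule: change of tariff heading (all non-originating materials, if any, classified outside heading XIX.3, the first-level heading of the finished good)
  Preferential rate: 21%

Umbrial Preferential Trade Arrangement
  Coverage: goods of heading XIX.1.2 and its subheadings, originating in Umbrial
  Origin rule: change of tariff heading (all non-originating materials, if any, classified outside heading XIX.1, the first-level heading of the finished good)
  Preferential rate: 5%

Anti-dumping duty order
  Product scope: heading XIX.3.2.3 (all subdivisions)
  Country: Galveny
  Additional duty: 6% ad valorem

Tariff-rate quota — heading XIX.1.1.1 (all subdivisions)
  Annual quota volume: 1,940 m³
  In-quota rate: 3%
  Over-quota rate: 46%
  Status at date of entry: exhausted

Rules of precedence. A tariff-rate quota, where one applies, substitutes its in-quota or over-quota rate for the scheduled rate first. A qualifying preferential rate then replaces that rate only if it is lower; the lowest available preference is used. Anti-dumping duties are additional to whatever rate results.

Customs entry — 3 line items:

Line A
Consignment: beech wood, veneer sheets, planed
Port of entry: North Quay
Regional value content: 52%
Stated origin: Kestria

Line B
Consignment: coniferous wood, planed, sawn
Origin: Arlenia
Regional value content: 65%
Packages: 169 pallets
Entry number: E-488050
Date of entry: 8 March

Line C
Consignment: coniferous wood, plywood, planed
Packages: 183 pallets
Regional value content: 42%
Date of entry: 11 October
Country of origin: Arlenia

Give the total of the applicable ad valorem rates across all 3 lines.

Line A: beech → XIX.3; veneer sheets → XIX.3.2; planed → XIX.3.2.3. Scheduled 9%. Kestria agreement on XIX.1.3.1: XIX.3.2.3 not covered. → 9%.
Line B: coniferous → XIX.2; sawn → XIX.2.2; planed → XIX.2.2.2. Scheduled 29%. quota on XIX.2 open → in-quota 13%; Arlenia agreement on XIX.2: RVC ≥ 50% → 23% available; preference 23% not lower than 13% → no reduction; anti-dumping (Arlenia, XIX.2.2): +20%; total 13% + 20% = 33%. → 33%.
Line C: coniferous → XIX.2; plywood → XIX.2.3; planed → XIX.2.3.1. Scheduled 8%. quota on XIX.2 open → in-quota 13%; Arlenia agreement on XIX.2: RVC < 50%. → 13%.
Sum: 9% + 33% + 13% = 55%.

55%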